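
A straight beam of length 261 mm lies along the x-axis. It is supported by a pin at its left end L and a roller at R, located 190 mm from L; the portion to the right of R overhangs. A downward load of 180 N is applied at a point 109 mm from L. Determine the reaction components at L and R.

L_x = 0, L_y = 76.74 N, R_y = 103.3 N

Moments about L: R_y·190 − 180·109 = 0 → R_y = 19620/190 = 103.263 ≈ 103.3 N.
ΣF_y = 0: L_y + 103.263 − 180 = 0 → L_y = 76.74 N.
ΣF_x = 0: no horizontal applied forces, so L_x = 0.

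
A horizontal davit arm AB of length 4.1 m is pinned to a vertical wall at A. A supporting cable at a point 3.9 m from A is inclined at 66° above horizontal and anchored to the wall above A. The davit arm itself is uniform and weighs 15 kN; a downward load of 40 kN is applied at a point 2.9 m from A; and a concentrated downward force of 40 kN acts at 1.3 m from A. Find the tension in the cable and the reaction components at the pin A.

ΣM about A: T·sin66°·3.9 − 15·2.05 − 40·2.9 − 40·1.3 = 0 → T = 198.75/(3.9·0.913545) = 55.7844 ≈ 55.78 kN.
ΣF_x = 0: A_x − T·cos66° = 0 → A_x = 55.7844 × 0.406737 = 22.69 kN.
ΣF_y = 0: A_y + T·sin66° − 15 − 40 − 40 = 0 → A_y = 95 − 55.7844 × 0.913545 = 44.04 kN.

T = 55.78 kN, A_x = 22.69 kN, A_y = 44.04 kN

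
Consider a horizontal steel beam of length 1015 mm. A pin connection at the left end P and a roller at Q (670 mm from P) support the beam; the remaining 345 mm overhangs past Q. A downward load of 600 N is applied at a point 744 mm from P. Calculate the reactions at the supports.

ΣM about P: Q_y·670 − 600·744 = 0 → Q_y = 446400/670 = 666.269 ≈ 666.3 N.
ΣF_y = 0: P_y + 666.269 − 600 = 0 → P_y = -66.27 N.
ΣF_x = 0: no horizontal applied forces, so P_x = 0.

P_x = 0, P_y = -66.27 N, Q_y = 666.3 N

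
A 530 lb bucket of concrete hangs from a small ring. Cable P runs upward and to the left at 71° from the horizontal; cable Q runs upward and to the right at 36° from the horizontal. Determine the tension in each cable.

ΣF_x = 0: −T_P·cos71° + T_Q·cos36° = 0 → T_Q = 0.402424·T_P.
ΣF_y = 0: T_P·sin71° + T_Q·sin36° = 530.
Substitute: T_P·(0.945519 + 0.402424·0.587785) = 530 → T_P = 448.371 ≈ 448.4 lb.
Then T_Q = 0.402424 × 448.371 = 180.4 lb.

T_P = 448.4 lb, T_Q = 180.4 lb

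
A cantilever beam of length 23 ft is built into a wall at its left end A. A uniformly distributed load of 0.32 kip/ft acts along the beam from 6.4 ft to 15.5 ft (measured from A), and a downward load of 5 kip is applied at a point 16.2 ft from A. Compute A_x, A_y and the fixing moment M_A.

A_x = 0, A_y = 7.912 kip, M_A = 112.9 kip·ft

Resultant of the distributed load: 0.32 × 9.1 = 2.912 kip at 10.95 ft from A.
ΣF_x = 0: A_x = 0.
ΣF_y = 0: A_y − 0.32·9.1 − 5 = 0 → A_y = 7.912 kip.
ΣM about A: M_A − (0.32·9.1)·10.95 − 5·16.2 = 0 → M_A = 112.9 kip·ft.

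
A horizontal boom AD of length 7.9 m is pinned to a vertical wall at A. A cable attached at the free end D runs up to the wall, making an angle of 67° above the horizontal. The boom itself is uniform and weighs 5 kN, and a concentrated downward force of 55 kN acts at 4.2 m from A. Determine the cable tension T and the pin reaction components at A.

ΣM about A: T·sin67°·7.9 − 5·3.95 − 55·4.2 = 0 → T = 250.75/(7.9·0.920505) = 34.4816 ≈ 34.48 kN.
ΣF_x = 0: A_x − T·cos67° = 0 → A_x = 34.4816 × 0.390731 = 13.47 kN.
ΣF_y = 0: A_y + T·sin67° − 5 − 55 = 0 → A_y = 60 − 34.4816 × 0.920505 = 28.26 kN.

T = 34.48 kN, A_x = 13.47 kN, A_y = 28.26 kN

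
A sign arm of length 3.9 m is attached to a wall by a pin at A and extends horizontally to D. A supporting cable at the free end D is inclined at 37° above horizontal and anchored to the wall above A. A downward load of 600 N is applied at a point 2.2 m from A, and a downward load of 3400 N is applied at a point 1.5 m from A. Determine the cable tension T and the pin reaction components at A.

T = 2735 N, A_x = 2185 N, A_y = 2354 N

ΣM about A: T·sin37°·3.9 − 600·2.2 − 3400·1.5 = 0 → T = 6420/(3.9·0.601815) = 2735.32 ≈ 2735 N.
ΣF_x = 0: A_x − T·cos37° = 0 → A_x = 2735.32 × 0.798636 = 2185 N.
ΣF_y = 0: A_y + T·sin37° − 600 − 3400 = 0 → A_y = 4000 − 2735.32 × 0.601815 = 2354 N.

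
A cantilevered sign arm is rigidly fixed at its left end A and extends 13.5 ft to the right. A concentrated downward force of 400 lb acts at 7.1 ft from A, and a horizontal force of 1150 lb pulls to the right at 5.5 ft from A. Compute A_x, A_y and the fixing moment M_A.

ΣF_x = 0: A_x + 1150 = 0 → A_x = -1150 lb.
ΣF_y = 0: A_y − 400 = 0 → A_y = 400.0 lb.
ΣM about A: M_A − 400·7.1 = 0 → M_A = 2840 lb·ft.

A_x = -1150 lb, A_y = 400.0 lb, M_A = 2840 lb·ft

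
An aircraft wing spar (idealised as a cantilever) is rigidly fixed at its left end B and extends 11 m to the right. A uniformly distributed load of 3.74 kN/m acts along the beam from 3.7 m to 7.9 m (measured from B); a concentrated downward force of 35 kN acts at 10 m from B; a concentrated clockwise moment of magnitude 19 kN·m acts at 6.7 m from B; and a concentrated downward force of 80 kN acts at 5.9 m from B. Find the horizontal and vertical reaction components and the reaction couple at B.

Resultant of the distributed load: 3.74 × 4.2 = 15.708 kN at 5.8 m from B.
ΣF_x = 0: B_x = 0.
ΣF_y = 0: B_y − 3.74·4.2 − 35 − 80 = 0 → B_y = 130.7 kN.
ΣM about B: M_B − (3.74·4.2)·5.8 − 35·10 − 19 − 80·5.9 = 0 → M_B = 932.1 kN·m.

B_x = 0, B_y = 130.7 kN, M_B = 932.1 kN·m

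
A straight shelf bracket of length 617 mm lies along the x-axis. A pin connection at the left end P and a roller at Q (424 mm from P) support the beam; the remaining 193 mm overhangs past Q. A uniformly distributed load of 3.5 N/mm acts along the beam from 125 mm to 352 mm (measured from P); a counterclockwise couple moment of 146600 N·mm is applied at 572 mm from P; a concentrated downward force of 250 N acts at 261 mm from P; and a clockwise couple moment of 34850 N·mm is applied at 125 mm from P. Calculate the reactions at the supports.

Resultant of the distributed load: 3.5 × 227 = 794.5 N at 238.5 mm from P.
ΣM about P: Q_y·424 − (3.5·227)·238.5 + 146600 − 250·261 − 34850 = 0 → Q_y = 142988.25/424 = 337.236 ≈ 337.2 N.
ΣF_y = 0: P_y + 337.236 − 3.5·227 − 250 = 0 → P_y = 707.3 N.
ΣF_x = 0: no horizontal applied forces, so P_x = 0.

P_x = 0, P_y = 707.3 N, Q_y = 337.2 N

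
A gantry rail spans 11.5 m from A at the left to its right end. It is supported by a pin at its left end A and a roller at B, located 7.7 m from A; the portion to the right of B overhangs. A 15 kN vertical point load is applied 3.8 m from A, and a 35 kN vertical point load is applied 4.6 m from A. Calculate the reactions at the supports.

A_x = 0, A_y = 21.69 kN, B_y = 28.31 kN

ΣM about A: B_y·7.7 − 15·3.8 − 35·4.6 = 0 → B_y = 218/7.7 = 28.3117 ≈ 28.31 kN.
ΣF_y = 0: A_y + 28.3117 − 15 − 35 = 0 → A_y = 21.69 kN.
ΣF_x = 0: no horizontal applied forces, so A_x = 0.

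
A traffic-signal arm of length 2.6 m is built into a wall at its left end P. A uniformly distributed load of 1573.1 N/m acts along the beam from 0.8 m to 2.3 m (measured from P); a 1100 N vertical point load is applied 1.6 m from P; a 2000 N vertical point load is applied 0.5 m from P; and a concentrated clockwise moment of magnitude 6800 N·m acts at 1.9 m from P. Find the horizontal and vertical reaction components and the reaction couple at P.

P_x = 0, P_y = 5460 N, M_P = 13220 N·m

Resultant of the distributed load: 1573.1 × 1.5 = 2359.65 N at 1.55 m from P.
ΣF_x = 0: P_x = 0.
ΣF_y = 0: P_y − 1573.1·1.5 − 1100 − 2000 = 0 → P_y = 5460 N.
ΣM about P: M_P − (1573.1·1.5)·1.55 − 1100·1.6 − 2000·0.5 − 6800 = 0 → M_P = 13220 N·m.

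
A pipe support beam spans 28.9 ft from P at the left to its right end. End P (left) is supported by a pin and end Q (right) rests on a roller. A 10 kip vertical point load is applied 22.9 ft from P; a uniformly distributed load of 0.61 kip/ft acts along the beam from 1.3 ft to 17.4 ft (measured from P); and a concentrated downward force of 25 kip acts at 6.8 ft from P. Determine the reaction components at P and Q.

P_x = 0, P_y = 27.84 kip, Q_y = 16.98 kip

Resultant of the distributed load: 0.61 × 16.1 = 9.821 kip at 9.35 ft from P.
Taking moments about P: Q_y·28.9 − 10·22.9 − (0.61·16.1)·9.35 − 25·6.8 = 0 → Q_y = 490.82635/28.9 = 16.9836 ≈ 16.98 kip.
ΣF_y = 0: P_y + 16.9836 − 10 − 0.61·16.1 − 25 = 0 → P_y = 27.84 kip.
ΣF_x = 0: no horizontal applied forces, so P_x = 0.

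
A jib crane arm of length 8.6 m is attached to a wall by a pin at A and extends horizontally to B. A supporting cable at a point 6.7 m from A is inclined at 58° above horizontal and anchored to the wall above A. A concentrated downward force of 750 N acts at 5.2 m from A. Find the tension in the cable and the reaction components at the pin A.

ΣM about A: T·sin58°·6.7 − 750·5.2 = 0 → T = 3900/(6.7·0.848048) = 686.388 ≈ 686.4 N.
ΣF_x = 0: A_x − T·cos58° = 0 → A_x = 686.388 × 0.529919 = 363.7 N.
ΣF_y = 0: A_y + T·sin58° − 750 = 0 → A_y = 750 − 686.388 × 0.848048 = 167.9 N.

T = 686.4 N, A_x = 363.7 N, A_y = 167.9 N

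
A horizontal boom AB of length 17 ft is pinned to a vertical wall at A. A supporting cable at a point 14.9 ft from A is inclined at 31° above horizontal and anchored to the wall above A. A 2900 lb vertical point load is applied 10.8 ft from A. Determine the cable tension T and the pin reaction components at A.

ΣM about A: T·sin31°·14.9 − 2900·10.8 = 0 → T = 31320/(14.9·0.515038) = 4081.28 ≈ 4081 lb.
ΣF_x = 0: A_x − T·cos31° = 0 → A_x = 4081.28 × 0.857167 = 3498 lb.
ΣF_y = 0: A_y + T·sin31° − 2900 = 0 → A_y = 2900 − 4081.28 × 0.515038 = 798.0 lb.

T = 4081 lb, A_x = 3498 lb, A_y = 798.0 lb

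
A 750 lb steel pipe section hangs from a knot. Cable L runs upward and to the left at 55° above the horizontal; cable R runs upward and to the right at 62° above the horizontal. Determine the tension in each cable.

T_L = 395.2 lb, T_R = 482.8 lb

ΣF_x = 0: −T_L·cos55° + T_R·cos62° = 0 → T_R = 1.22175·T_L.
ΣF_y = 0: T_L·sin55° + T_R·sin62° = 750.
Substitute: T_L·(0.819152 + 1.22175·0.882948) = 750 → T_L = 395.175 ≈ 395.2 lb.
Then T_R = 1.22175 × 395.175 = 482.8 lb.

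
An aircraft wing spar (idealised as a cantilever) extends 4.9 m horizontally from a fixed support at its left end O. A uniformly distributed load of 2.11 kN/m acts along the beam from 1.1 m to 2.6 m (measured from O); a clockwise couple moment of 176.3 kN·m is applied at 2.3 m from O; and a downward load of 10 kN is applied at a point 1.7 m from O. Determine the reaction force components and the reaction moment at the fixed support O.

Resultant of the distributed load: 2.11 × 1.5 = 3.165 kN at 1.85 m from O.
ΣF_x = 0: O_x = 0.
ΣF_y = 0: O_y − 2.11·1.5 − 10 = 0 → O_y = 13.16 kN.
ΣM about O: M_O − (2.11·1.5)·1.85 − 176.3 − 10·1.7 = 0 → M_O = 199.2 kN·m.

O_x = 0, O_y = 13.16 kN, M_O = 199.2 kN·m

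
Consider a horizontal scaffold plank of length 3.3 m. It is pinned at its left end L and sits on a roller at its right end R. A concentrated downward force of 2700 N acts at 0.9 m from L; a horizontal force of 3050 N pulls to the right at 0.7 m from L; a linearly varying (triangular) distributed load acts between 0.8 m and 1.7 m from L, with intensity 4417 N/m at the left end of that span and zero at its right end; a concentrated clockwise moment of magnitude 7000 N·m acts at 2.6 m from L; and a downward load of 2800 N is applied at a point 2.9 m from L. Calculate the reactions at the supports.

Resultant of the triangular load: ½ × 4417 × 0.9 = 1987.65 N, acting at 1.1 m from L (one-third of the span from the peak).
ΣM about L: R_y·3.3 − 2700·0.9 − (½·4417·0.9)·1.1 − 7000 − 2800·2.9 = 0 → R_y = 19736.415/3.3 = 5980.73 ≈ 5981 N.
ΣF_y = 0: L_y + 5980.73 − 2700 − ½·4417·0.9 − 2800 = 0 → L_y = 1507 N.
ΣF_x = 0: L_x + 3050 = 0 → L_x = -3050 N.

L_x = -3050 N, L_y = 1507 N, R_y = 5981 N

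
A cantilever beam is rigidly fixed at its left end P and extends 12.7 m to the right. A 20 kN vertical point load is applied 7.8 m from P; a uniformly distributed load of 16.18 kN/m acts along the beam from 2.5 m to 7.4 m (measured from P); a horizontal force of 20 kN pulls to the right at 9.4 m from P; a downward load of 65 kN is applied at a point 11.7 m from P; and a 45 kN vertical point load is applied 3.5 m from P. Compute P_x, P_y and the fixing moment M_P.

P_x = -20.00 kN, P_y = 209.3 kN, M_P = 1466 kN·m

Resultant of the distributed load: 16.18 × 4.9 = 79.282 kN at 4.95 m from P.
ΣF_x = 0: P_x + 20 = 0 → P_x = -20.00 kN.
ΣF_y = 0: P_y − 20 − 16.18·4.9 − 65 − 45 = 0 → P_y = 209.3 kN.
ΣM about P: M_P − 20·7.8 − (16.18·4.9)·4.95 − 65·11.7 − 45·3.5 = 0 → M_P = 1466 kN·m.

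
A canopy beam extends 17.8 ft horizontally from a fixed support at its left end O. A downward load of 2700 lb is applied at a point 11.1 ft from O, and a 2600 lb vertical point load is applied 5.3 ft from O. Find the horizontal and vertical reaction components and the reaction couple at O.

ΣF_x = 0: O_x = 0.
ΣF_y = 0: O_y − 2700 − 2600 = 0 → O_y = 5300 lb.
ΣM about O: M_O − 2700·11.1 − 2600·5.3 = 0 → M_O = 43750 lb·ft.

O_x = 0, O_y = 5300 lb, M_O = 43750 lb·ft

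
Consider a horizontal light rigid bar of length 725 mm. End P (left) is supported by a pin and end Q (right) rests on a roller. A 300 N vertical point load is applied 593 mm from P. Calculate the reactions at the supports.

ΣM about P: Q_y·725 − 300·593 = 0 → Q_y = 177900/725 = 245.379 ≈ 245.4 N.
ΣF_y = 0: P_y + 245.379 − 300 = 0 → P_y = 54.62 N.
ΣF_x = 0: no horizontal applied forces, so P_x = 0.

P_x = 0, P_y = 54.62 N, Q_y = 245.4 N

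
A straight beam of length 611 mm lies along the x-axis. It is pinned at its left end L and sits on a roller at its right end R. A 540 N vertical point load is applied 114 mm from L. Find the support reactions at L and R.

L_x = 0, L_y = 439.2 N, R_y = 100.8 N

Taking moments about L: R_y·611 − 540·114 = 0 → R_y = 61560/611 = 100.753 ≈ 100.8 N.
ΣF_y = 0: L_y + 100.753 − 540 = 0 → L_y = 439.2 N.
ΣF_x = 0: no horizontal applied forces, so L_x = 0.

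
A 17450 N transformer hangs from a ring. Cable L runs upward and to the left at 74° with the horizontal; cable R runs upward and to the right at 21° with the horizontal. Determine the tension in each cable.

T_L = 16350 N, T_R = 4828 N

ΣF_x = 0: −T_L·cos74° + T_R·cos21° = 0 → T_R = 0.295248·T_L.
ΣF_y = 0: T_L·sin74° + T_R·sin21° = 17450.
Substitute: T_L·(0.961262 + 0.295248·0.358368) = 17450 → T_L = 16353.2 ≈ 16350 N.
Then T_R = 0.295248 × 16353.2 = 4828 N.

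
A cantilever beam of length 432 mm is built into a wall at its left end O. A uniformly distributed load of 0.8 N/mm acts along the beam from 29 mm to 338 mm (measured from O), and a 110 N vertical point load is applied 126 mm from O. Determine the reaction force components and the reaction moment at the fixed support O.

Resultant of the distributed load: 0.8 × 309 = 247.2 N at 183.5 mm from O.
ΣF_x = 0: O_x = 0.
ΣF_y = 0: O_y − 0.8·309 − 110 = 0 → O_y = 357.2 N.
ΣM about O: M_O − (0.8·309)·183.5 − 110·126 = 0 → M_O = 59220 N·mm.

O_x = 0, O_y = 357.2 N, M_O = 59220 N·mm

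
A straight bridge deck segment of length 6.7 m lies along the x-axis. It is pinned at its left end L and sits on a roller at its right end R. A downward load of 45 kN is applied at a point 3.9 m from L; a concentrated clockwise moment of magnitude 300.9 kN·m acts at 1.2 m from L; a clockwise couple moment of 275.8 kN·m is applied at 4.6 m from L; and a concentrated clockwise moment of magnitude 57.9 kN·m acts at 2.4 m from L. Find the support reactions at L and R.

L_x = 0, L_y = -75.91 kN, R_y = 120.9 kN

Moments about L: R_y·6.7 − 45·3.9 − 300.9 − 275.8 − 57.9 = 0 → R_y = 810.1/6.7 = 120.91 ≈ 120.9 kN.
ΣF_y = 0: L_y + 120.91 − 45 = 0 → L_y = -75.91 kN.
ΣF_x = 0: no horizontal applied forces, so L_x = 0.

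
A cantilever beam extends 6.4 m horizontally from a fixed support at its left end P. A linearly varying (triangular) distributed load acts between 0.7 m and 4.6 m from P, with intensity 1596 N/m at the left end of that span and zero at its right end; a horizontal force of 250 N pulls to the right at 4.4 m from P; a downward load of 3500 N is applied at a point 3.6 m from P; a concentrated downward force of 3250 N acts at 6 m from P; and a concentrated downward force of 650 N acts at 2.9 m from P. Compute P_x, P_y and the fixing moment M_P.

Resultant of the triangular load: ½ × 1596 × 3.9 = 3112.2 N, acting at 2 m from P (one-third of the span from the peak).
ΣF_x = 0: P_x + 250 = 0 → P_x = -250.0 N.
ΣF_y = 0: P_y − ½·1596·3.9 − 3500 − 3250 − 650 = 0 → P_y = 10510 N.
ΣM about P: M_P − (½·1596·3.9)·2 − 3500·3.6 − 3250·6 − 650·2.9 = 0 → M_P = 40210 N·m.

P_x = -250.0 N, P_y = 10510 N, M_P = 40210 N·m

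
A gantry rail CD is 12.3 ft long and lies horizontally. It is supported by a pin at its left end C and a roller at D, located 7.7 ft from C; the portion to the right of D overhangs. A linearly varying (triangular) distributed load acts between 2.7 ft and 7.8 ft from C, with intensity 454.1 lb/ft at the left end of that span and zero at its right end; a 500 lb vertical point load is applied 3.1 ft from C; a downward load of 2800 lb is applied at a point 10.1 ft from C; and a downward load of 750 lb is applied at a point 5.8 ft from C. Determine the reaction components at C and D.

C_x = 0, C_y = 107.3 lb, D_y = 5101 lb

Resultant of the triangular load: ½ × 454.1 × 5.1 = 1157.955 lb, acting at 4.4 ft from C (one-third of the span from the peak).
ΣM about C: D_y·7.7 − (½·454.1·5.1)·4.4 − 500·3.1 − 2800·10.1 − 750·5.8 = 0 → D_y = 39275.002/7.7 = 5100.65 ≈ 5101 lb.
ΣF_y = 0: C_y + 5100.65 − ½·454.1·5.1 − 500 − 2800 − 750 = 0 → C_y = 107.3 lb.
ΣF_x = 0: no horizontal applied forces, so C_x = 0.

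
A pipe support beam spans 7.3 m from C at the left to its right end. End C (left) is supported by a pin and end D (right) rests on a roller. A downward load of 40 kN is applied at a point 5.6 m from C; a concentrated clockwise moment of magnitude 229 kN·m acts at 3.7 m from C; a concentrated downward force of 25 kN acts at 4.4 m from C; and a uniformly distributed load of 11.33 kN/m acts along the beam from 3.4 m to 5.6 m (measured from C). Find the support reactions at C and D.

Resultant of the distributed load: 11.33 × 2.2 = 24.926 kN at 4.5 m from C.
Taking moments about C: D_y·7.3 − 40·5.6 − 229 − 25·4.4 − (11.33·2.2)·4.5 = 0 → D_y = 675.167/7.3 = 92.4886 ≈ 92.49 kN.
ΣF_y = 0: C_y + 92.4886 − 40 − 25 − 11.33·2.2 = 0 → C_y = -2.563 kN.
ΣF_x = 0: no horizontal applied forces, so C_x = 0.

C_x = 0, C_y = -2.563 kN, D_y = 92.49 kN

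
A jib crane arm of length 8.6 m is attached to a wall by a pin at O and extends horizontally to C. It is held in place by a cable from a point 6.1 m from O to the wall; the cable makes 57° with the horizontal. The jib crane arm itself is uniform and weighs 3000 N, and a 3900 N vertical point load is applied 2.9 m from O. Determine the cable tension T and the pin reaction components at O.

ΣM about O: T·sin57°·6.1 − 3000·4.3 − 3900·2.9 = 0 → T = 24210/(6.1·0.838671) = 4732.31 ≈ 4732 N.
ΣF_x = 0: O_x − T·cos57° = 0 → O_x = 4732.31 × 0.544639 = 2577 N.
ΣF_y = 0: O_y + T·sin57° − 3000 − 3900 = 0 → O_y = 6900 − 4732.31 × 0.838671 = 2931 N.

T = 4732 N, O_x = 2577 N, O_y = 2931 N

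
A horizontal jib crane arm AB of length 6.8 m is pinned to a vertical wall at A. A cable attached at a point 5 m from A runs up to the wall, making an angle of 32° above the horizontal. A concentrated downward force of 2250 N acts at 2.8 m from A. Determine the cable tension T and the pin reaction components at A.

T = 2378 N, A_x = 2016 N, A_y = 990.0 N

ΣM about A: T·sin32°·5 − 2250·2.8 = 0 → T = 6300/(5·0.529919) = 2377.72 ≈ 2378 N.
ΣF_x = 0: A_x − T·cos32° = 0 → A_x = 2377.72 × 0.848048 = 2016 N.
ΣF_y = 0: A_y + T·sin32° − 2250 = 0 → A_y = 2250 − 2377.72 × 0.529919 = 990.0 N.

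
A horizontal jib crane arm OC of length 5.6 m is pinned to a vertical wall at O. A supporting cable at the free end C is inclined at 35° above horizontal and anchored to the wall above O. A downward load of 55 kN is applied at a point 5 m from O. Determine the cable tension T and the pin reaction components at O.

ΣM about O: T·sin35°·5.6 − 55·5 = 0 → T = 275/(5.6·0.573576) = 85.6158 ≈ 85.62 kN.
ΣF_x = 0: O_x − T·cos35° = 0 → O_x = 85.6158 × 0.819152 = 70.13 kN.
ΣF_y = 0: O_y + T·sin35° − 55 = 0 → O_y = 55 − 85.6158 × 0.573576 = 5.893 kN.

T = 85.62 kN, O_x = 70.13 kN, O_y = 5.893 kN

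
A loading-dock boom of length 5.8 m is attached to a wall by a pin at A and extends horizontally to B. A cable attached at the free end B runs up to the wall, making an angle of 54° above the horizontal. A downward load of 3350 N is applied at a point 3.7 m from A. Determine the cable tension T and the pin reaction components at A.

T = 2642 N, A_x = 1553 N, A_y = 1213 N

ΣM about A: T·sin54°·5.8 − 3350·3.7 = 0 → T = 12395/(5.8·0.809017) = 2641.56 ≈ 2642 N.
ΣF_x = 0: A_x − T·cos54° = 0 → A_x = 2641.56 × 0.587785 = 1553 N.
ΣF_y = 0: A_y + T·sin54° − 3350 = 0 → A_y = 3350 − 2641.56 × 0.809017 = 1213 N.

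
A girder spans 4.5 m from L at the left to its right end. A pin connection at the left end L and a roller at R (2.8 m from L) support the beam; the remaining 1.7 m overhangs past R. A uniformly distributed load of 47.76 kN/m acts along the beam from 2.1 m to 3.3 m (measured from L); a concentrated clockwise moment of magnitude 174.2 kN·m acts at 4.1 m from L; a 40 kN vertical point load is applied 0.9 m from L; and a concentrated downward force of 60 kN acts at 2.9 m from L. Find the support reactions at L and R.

Resultant of the distributed load: 47.76 × 1.2 = 57.312 kN at 2.7 m from L.
Moments about L: R_y·2.8 − (47.76·1.2)·2.7 − 174.2 − 40·0.9 − 60·2.9 = 0 → R_y = 538.9424/2.8 = 192.479 ≈ 192.5 kN.
ΣF_y = 0: L_y + 192.479 − 47.76·1.2 − 40 − 60 = 0 → L_y = -35.17 kN.
ΣF_x = 0: no horizontal applied forces, so L_x = 0.

L_x = 0, L_y = -35.17 kN, R_y = 192.5 kN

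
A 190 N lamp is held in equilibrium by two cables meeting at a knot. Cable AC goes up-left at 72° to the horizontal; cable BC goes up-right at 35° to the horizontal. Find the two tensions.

T_AC = 162.8 N, T_BC = 61.40 N

ΣF_x = 0: −T_AC·cos72° + T_BC·cos35° = 0 → T_BC = 0.37724·T_AC.
ΣF_y = 0: T_AC·sin72° + T_BC·sin35° = 190.
Substitute: T_AC·(0.951057 + 0.37724·0.573576) = 190 → T_AC = 162.75 ≈ 162.8 N.
Then T_BC = 0.37724 × 162.75 = 61.40 N.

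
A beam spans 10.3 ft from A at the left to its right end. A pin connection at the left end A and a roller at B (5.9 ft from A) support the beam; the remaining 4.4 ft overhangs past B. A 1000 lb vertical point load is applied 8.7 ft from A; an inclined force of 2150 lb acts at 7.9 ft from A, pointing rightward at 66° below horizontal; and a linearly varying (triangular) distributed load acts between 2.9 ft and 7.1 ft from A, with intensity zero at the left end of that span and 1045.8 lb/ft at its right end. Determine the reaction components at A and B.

Resultant of the triangular load: ½ × 1045.8 × 4.2 = 2196.18 lb, acting at 5.7 ft from A (one-third of the span from the peak).
Moments about A: B_y·5.9 − 1000·8.7 − 2150·sin66°·7.9 − (½·1045.8·4.2)·5.7 = 0 → B_y = 36734.8/5.9 = 6226.24 ≈ 6226 lb.
ΣF_y = 0: A_y + 6226.24 − 1000 − 2150·sin66° − ½·1045.8·4.2 = 0 → A_y = -1066 lb.
ΣF_x = 0: A_x + 2150·cos66° = 0 → A_x = -874.5 lb.

A_x = -874.5 lb, A_y = -1066 lb, B_y = 6226 lb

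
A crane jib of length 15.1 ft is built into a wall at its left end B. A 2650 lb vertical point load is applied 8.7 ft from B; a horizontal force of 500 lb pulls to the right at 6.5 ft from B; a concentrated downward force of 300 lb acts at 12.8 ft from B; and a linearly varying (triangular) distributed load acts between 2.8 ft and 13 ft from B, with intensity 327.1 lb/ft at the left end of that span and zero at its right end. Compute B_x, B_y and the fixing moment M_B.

B_x = -500.0 lb, B_y = 4618 lb, M_B = 37240 lb·ft

Resultant of the triangular load: ½ × 327.1 × 10.2 = 1668.21 lb, acting at 6.2 ft from B (one-third of the span from the peak).
ΣF_x = 0: B_x + 500 = 0 → B_x = -500.0 lb.
ΣF_y = 0: B_y − 2650 − 300 − ½·327.1·10.2 = 0 → B_y = 4618 lb.
ΣM about B: M_B − 2650·8.7 − 300·12.8 − (½·327.1·10.2)·6.2 = 0 → M_B = 37240 lb·ft.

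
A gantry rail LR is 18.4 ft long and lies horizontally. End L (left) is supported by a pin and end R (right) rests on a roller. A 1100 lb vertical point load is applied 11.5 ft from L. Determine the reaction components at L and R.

L_x = 0, L_y = 412.5 lb, R_y = 687.5 lb

Moments about L: R_y·18.4 − 1100·11.5 = 0 → R_y = 12650/18.4 = 687.5 lb.
ΣF_y = 0: L_y + 687.5 − 1100 = 0 → L_y = 412.5 lb.
ΣF_x = 0: no horizontal applied forces, so L_x = 0.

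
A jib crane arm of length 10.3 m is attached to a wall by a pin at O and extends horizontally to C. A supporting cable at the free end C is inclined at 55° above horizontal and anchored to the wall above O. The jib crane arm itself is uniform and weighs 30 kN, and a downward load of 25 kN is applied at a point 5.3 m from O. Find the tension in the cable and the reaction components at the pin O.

ΣM about O: T·sin55°·10.3 − 30·5.15 − 25·5.3 = 0 → T = 287/(10.3·0.819152) = 34.0158 ≈ 34.02 kN.
ΣF_x = 0: O_x − T·cos55° = 0 → O_x = 34.0158 × 0.573576 = 19.51 kN.
ΣF_y = 0: O_y + T·sin55° − 30 − 25 = 0 → O_y = 55 − 34.0158 × 0.819152 = 27.14 kN.

T = 34.02 kN, O_x = 19.51 kN, O_y = 27.14 kN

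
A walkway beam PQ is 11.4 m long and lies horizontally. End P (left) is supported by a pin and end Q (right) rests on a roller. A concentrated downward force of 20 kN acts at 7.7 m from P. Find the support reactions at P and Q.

Moments about P: Q_y·11.4 − 20·7.7 = 0 → Q_y = 154/11.4 = 13.5088 ≈ 13.51 kN.
ΣF_y = 0: P_y + 13.5088 − 20 = 0 → P_y = 6.491 kN.
ΣF_x = 0: no horizontal applied forces, so P_x = 0.

P_x = 0, P_y = 6.491 kN, Q_y = 13.51 kN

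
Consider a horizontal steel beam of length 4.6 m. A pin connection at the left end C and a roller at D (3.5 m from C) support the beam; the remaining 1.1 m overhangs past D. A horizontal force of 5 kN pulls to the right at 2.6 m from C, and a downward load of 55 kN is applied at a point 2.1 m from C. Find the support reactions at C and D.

Taking moments about C: D_y·3.5 − 55·2.1 = 0 → D_y = 115.5/3.5 = 33.00 kN.
ΣF_y = 0: C_y + 33 − 55 = 0 → C_y = 22.00 kN.
ΣF_x = 0: C_x + 5 = 0 → C_x = -5.000 kN.

C_x = -5.000 kN, C_y = 22.00 kN, D_y = 33.00 kN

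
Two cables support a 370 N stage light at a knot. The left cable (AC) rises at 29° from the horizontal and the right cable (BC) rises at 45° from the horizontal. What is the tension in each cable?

ΣF_x = 0: −T_AC·cos29° + T_BC·cos45° = 0 → T_BC = 1.2369·T_AC.
ΣF_y = 0: T_AC·sin29° + T_BC·sin45° = 370.
Substitute: T_AC·(0.48481 + 1.2369·0.707107) = 370 → T_AC = 272.173 ≈ 272.2 N.
Then T_BC = 1.2369 × 272.173 = 336.7 N.

T_AC = 272.2 N, T_BC = 336.7 N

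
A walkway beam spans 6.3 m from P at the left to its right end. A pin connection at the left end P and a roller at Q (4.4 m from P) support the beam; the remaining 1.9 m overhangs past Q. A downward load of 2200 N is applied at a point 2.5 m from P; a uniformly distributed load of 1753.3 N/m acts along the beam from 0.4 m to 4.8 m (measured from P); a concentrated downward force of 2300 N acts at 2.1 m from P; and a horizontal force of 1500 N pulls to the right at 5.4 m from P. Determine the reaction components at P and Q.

P_x = -1500 N, P_y = 5308 N, Q_y = 6906 N

Resultant of the distributed load: 1753.3 × 4.4 = 7714.52 N at 2.6 m from P.
ΣM about P: Q_y·4.4 − 2200·2.5 − (1753.3·4.4)·2.6 − 2300·2.1 = 0 → Q_y = 30387.752/4.4 = 6906.31 ≈ 6906 N.
ΣF_y = 0: P_y + 6906.31 − 2200 − 1753.3·4.4 − 2300 = 0 → P_y = 5308 N.
ΣF_x = 0: P_x + 1500 = 0 → P_x = -1500 N.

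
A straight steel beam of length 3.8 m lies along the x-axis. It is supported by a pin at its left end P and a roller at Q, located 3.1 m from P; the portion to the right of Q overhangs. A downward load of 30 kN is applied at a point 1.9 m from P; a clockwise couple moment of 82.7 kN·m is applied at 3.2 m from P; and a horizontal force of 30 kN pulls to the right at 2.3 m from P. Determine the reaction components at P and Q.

Moments about P: Q_y·3.1 − 30·1.9 − 82.7 = 0 → Q_y = 139.7/3.1 = 45.0645 ≈ 45.06 kN.
ΣF_y = 0: P_y + 45.0645 − 30 = 0 → P_y = -15.06 kN.
ΣF_x = 0: P_x + 30 = 0 → P_x = -30.00 kN.

P_x = -30.00 kN, P_y = -15.06 kN, Q_y = 45.06 kN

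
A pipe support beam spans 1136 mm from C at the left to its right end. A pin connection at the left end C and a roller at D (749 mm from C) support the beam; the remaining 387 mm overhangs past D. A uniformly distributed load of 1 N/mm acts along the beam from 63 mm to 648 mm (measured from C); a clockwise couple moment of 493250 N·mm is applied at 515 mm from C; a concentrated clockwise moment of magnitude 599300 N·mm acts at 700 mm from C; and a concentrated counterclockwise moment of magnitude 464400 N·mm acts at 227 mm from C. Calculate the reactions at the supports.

C_x = 0, C_y = -531.3 N, D_y = 1116 N

Resultant of the distributed load: 1 × 585 = 585 N at 355.5 mm from C.
Taking moments about C: D_y·749 − (1·585)·355.5 − 493250 − 599300 + 464400 = 0 → D_y = 836117.5/749 = 1116.31 ≈ 1116 N.
ΣF_y = 0: C_y + 1116.31 − 1·585 = 0 → C_y = -531.3 N.
ΣF_x = 0: no horizontal applied forces, so C_x = 0.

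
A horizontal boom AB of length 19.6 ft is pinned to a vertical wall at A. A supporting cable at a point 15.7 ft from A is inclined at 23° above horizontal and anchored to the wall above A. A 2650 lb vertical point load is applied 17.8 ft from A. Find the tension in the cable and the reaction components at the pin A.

T = 7689 lb, A_x = 7078 lb, A_y = -354.5 lb

ΣM about A: T·sin23°·15.7 − 2650·17.8 = 0 → T = 47170/(15.7·0.390731) = 7689.33 ≈ 7689 lb.
ΣF_x = 0: A_x − T·cos23° = 0 → A_x = 7689.33 × 0.920505 = 7078 lb.
ΣF_y = 0: A_y + T·sin23° − 2650 = 0 → A_y = 2650 − 7689.33 × 0.390731 = -354.5 lb.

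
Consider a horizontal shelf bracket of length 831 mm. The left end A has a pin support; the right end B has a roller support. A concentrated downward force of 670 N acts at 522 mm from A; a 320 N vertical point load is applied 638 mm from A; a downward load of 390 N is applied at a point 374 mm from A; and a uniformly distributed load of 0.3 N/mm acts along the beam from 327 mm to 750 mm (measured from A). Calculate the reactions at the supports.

Resultant of the distributed load: 0.3 × 423 = 126.9 N at 538.5 mm from A.
Taking moments about A: B_y·831 − 670·522 − 320·638 − 390·374 − (0.3·423)·538.5 = 0 → B_y = 768095.65/831 = 924.303 ≈ 924.3 N.
ΣF_y = 0: A_y + 924.303 − 670 − 320 − 390 − 0.3·423 = 0 → A_y = 582.6 N.
ΣF_x = 0: no horizontal applied forces, so A_x = 0.

A_x = 0, A_y = 582.6 N, B_y = 924.3 N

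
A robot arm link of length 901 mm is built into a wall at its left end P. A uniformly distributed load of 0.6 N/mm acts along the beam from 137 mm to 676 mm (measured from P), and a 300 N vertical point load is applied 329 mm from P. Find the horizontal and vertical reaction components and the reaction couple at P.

P_x = 0, P_y = 623.4 N, M_P = 230200 N·mm

Resultant of the distributed load: 0.6 × 539 = 323.4 N at 406.5 mm from P.
ΣF_x = 0: P_x = 0.
ΣF_y = 0: P_y − 0.6·539 − 300 = 0 → P_y = 623.4 N.
ΣM about P: M_P − (0.6·539)·406.5 − 300·329 = 0 → M_P = 230200 N·mm.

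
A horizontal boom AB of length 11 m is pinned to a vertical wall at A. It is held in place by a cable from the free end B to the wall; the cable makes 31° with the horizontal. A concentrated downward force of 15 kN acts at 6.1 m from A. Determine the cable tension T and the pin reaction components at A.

ΣM about A: T·sin31°·11 − 15·6.1 = 0 → T = 91.5/(11·0.515038) = 16.1506 ≈ 16.15 kN.
ΣF_x = 0: A_x − T·cos31° = 0 → A_x = 16.1506 × 0.857167 = 13.84 kN.
ΣF_y = 0: A_y + T·sin31° − 15 = 0 → A_y = 15 − 16.1506 × 0.515038 = 6.682 kN.

T = 16.15 kN, A_x = 13.84 kN, A_y = 6.682 kN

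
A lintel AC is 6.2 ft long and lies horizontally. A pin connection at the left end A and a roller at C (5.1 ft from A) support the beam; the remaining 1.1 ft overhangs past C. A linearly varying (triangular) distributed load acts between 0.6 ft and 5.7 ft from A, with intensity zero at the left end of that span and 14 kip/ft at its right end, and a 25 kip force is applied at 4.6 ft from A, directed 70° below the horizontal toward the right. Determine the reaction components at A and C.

Resultant of the triangular load: ½ × 14 × 5.1 = 35.7 kip, acting at 4 ft from A (one-third of the span from the peak).
Moments about A: C_y·5.1 − (½·14·5.1)·4 − 25·sin70°·4.6 = 0 → C_y = 250.865/5.1 = 49.1892 ≈ 49.19 kip.
ΣF_y = 0: A_y + 49.1892 − ½·14·5.1 − 25·sin70° = 0 → A_y = 10.00 kip.
ΣF_x = 0: A_x + 25·cos70° = 0 → A_x = -8.551 kip.

A_x = -8.551 kip, A_y = 10.00 kip, C_y = 49.19 kip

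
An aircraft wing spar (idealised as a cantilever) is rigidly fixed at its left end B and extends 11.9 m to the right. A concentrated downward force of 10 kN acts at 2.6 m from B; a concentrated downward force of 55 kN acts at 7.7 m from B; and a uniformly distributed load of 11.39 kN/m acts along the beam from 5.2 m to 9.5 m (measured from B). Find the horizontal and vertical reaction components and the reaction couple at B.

B_x = 0, B_y = 114.0 kN, M_B = 809.5 kN·m

Resultant of the distributed load: 11.39 × 4.3 = 48.977 kN at 7.35 m from B.
ΣF_x = 0: B_x = 0.
ΣF_y = 0: B_y − 10 − 55 − 11.39·4.3 = 0 → B_y = 114.0 kN.
ΣM about B: M_B − 10·2.6 − 55·7.7 − (11.39·4.3)·7.35 = 0 → M_B = 809.5 kN·m.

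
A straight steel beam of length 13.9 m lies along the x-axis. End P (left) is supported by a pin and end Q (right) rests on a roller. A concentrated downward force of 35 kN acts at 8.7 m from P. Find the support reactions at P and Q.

Moments about P: Q_y·13.9 − 35·8.7 = 0 → Q_y = 304.5/13.9 = 21.9065 ≈ 21.91 kN.
ΣF_y = 0: P_y + 21.9065 − 35 = 0 → P_y = 13.09 kN.
ΣF_x = 0: no horizontal applied forces, so P_x = 0.

P_x = 0, P_y = 13.09 kN, Q_y = 21.91 kN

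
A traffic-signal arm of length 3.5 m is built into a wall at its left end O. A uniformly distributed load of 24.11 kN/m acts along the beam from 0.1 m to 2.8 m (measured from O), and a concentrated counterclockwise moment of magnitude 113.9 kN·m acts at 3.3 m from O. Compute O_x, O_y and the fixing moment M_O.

Resultant of the distributed load: 24.11 × 2.7 = 65.097 kN at 1.45 m from O.
ΣF_x = 0: O_x = 0.
ΣF_y = 0: O_y − 24.11·2.7 = 0 → O_y = 65.10 kN.
ΣM about O: M_O − (24.11·2.7)·1.45 + 113.9 = 0 → M_O = -19.51 kN·m.

O_x = 0, O_y = 65.10 kN, M_O = -19.51 kN·m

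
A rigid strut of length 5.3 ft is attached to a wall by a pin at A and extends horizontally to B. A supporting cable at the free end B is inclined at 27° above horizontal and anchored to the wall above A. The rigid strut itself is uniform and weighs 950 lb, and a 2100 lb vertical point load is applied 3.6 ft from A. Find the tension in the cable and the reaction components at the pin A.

T = 4188 lb, A_x = 3732 lb, A_y = 1149 lb

ΣM about A: T·sin27°·5.3 − 950·2.65 − 2100·3.6 = 0 → T = 10077.5/(5.3·0.45399) = 4188.23 ≈ 4188 lb.
ΣF_x = 0: A_x − T·cos27° = 0 → A_x = 4188.23 × 0.891007 = 3732 lb.
ΣF_y = 0: A_y + T·sin27° − 950 − 2100 = 0 → A_y = 3050 − 4188.23 × 0.45399 = 1149 lb.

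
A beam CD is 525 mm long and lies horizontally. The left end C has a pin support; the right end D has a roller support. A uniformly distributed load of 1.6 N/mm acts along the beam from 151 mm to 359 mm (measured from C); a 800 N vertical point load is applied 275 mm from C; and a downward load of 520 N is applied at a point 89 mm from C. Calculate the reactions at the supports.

C_x = 0, C_y = 984.0 N, D_y = 668.8 N

Resultant of the distributed load: 1.6 × 208 = 332.8 N at 255 mm from C.
Taking moments about C: D_y·525 − (1.6·208)·255 − 800·275 − 520·89 = 0 → D_y = 351144/525 = 668.846 ≈ 668.8 N.
ΣF_y = 0: C_y + 668.846 − 1.6·208 − 800 − 520 = 0 → C_y = 984.0 N.
ΣF_x = 0: no horizontal applied forces, so C_x = 0.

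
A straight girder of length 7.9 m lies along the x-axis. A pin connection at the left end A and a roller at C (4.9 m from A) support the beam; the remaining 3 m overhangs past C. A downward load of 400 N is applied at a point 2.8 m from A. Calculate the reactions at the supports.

ΣM about A: C_y·4.9 − 400·2.8 = 0 → C_y = 1120/4.9 = 228.571 ≈ 228.6 N.
ΣF_y = 0: A_y + 228.571 − 400 = 0 → A_y = 171.4 N.
ΣF_x = 0: no horizontal applied forces, so A_x = 0.

A_x = 0, A_y = 171.4 N, C_y = 228.6 N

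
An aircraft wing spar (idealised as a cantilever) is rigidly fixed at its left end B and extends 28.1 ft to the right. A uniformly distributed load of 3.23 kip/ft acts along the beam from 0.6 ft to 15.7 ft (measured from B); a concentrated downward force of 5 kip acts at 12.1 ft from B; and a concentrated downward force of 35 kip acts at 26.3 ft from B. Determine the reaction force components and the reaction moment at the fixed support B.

B_x = 0, B_y = 88.77 kip, M_B = 1378 kip·ft

Resultant of the distributed load: 3.23 × 15.1 = 48.773 kip at 8.15 ft from B.
ΣF_x = 0: B_x = 0.
ΣF_y = 0: B_y − 3.23·15.1 − 5 − 35 = 0 → B_y = 88.77 kip.
ΣM about B: M_B − (3.23·15.1)·8.15 − 5·12.1 − 35·26.3 = 0 → M_B = 1378 kip·ft.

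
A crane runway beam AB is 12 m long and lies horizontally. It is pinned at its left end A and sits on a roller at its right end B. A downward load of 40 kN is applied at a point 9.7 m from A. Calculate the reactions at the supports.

ΣM about A: B_y·12 − 40·9.7 = 0 → B_y = 388/12 = 32.3333 ≈ 32.33 kN.
ΣF_y = 0: A_y + 32.3333 − 40 = 0 → A_y = 7.667 kN.
ΣF_x = 0: no horizontal applied forces, so A_x = 0.

A_x = 0, A_y = 7.667 kN, B_y = 32.33 kN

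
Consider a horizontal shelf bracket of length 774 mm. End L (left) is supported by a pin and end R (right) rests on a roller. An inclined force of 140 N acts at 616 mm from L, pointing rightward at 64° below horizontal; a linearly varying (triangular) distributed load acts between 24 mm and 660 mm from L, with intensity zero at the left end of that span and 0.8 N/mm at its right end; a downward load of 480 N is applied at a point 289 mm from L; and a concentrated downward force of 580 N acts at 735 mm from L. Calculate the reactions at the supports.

L_x = -61.37 N, L_y = 462.8 N, R_y = 977.4 N

Resultant of the triangular load: ½ × 0.8 × 636 = 254.4 N, acting at 448 mm from L (one-third of the span from the peak).
ΣM about L: R_y·774 − 140·sin64°·616 − (½·0.8·636)·448 − 480·289 − 580·735 = 0 → R_y = 756503/774 = 977.394 ≈ 977.4 N.
ΣF_y = 0: L_y + 977.394 − 140·sin64° − ½·0.8·636 − 480 − 580 = 0 → L_y = 462.8 N.
ΣF_x = 0: L_x + 140·cos64° = 0 → L_x = -61.37 N.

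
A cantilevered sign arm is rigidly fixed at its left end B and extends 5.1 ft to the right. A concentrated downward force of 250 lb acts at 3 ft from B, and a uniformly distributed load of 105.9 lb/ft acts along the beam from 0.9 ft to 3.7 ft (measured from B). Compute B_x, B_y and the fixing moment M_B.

B_x = 0, B_y = 546.5 lb, M_B = 1432 lb·ft

Resultant of the distributed load: 105.9 × 2.8 = 296.52 lb at 2.3 ft from B.
ΣF_x = 0: B_x = 0.
ΣF_y = 0: B_y − 250 − 105.9·2.8 = 0 → B_y = 546.5 lb.
ΣM about B: M_B − 250·3 − (105.9·2.8)·2.3 = 0 → M_B = 1432 lb·ft.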